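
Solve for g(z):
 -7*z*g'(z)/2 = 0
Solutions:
 g(z) = C1


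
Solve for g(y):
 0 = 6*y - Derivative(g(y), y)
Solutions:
 g(y) = C1 + 3*y^2


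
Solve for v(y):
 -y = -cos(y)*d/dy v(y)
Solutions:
 v(y) = C1 + Integral(y/cos(y), y)


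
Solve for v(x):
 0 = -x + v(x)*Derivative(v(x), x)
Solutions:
 v(x) = -sqrt(C1 + x^2)
 v(x) = sqrt(C1 + x^2)


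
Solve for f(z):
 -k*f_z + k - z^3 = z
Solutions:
 f(z) = C1 + z - z^4/(4*k) - z^2/(2*k)


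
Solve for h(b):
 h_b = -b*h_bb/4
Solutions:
 h(b) = C1 + C2/b^3


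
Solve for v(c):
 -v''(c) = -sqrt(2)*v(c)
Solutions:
 v(c) = C1*exp(-2^(1/4)*c) + C2*exp(2^(1/4)*c)


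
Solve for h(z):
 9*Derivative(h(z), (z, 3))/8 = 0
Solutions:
 h(z) = C1 + C2*z + C3*z^2


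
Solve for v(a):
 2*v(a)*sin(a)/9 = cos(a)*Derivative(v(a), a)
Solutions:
 v(a) = C1/cos(a)^(2/9)


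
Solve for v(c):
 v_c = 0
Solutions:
 v(c) = C1


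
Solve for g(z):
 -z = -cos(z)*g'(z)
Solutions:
 g(z) = C1 + Integral(z/cos(z), z)


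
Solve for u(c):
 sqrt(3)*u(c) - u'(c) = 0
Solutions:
 u(c) = C1*exp(sqrt(3)*c)


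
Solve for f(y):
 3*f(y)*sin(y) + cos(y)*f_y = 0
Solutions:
 f(y) = C1*cos(y)^3


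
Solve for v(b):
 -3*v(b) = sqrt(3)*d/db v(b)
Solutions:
 v(b) = C1*exp(-sqrt(3)*b)


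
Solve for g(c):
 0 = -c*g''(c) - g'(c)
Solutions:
 g(c) = C1 + C2*log(c)


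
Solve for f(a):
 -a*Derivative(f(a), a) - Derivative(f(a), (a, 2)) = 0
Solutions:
 f(a) = C1 + C2*erf(sqrt(2)*a/2)


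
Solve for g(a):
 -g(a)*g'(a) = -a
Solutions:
 g(a) = -sqrt(C1 + a^2)
 g(a) = sqrt(C1 + a^2)


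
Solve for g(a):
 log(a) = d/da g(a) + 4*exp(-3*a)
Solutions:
 g(a) = C1 + a*log(a) - a + 4*exp(-3*a)/3


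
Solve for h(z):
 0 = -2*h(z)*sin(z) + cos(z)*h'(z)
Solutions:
 h(z) = C1/cos(z)^2


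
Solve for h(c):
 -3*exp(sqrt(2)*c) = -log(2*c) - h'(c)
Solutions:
 h(c) = C1 - c*log(c) + c*(1 - log(2)) + 3*sqrt(2)*exp(sqrt(2)*c)/2


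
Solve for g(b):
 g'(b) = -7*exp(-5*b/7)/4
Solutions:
 g(b) = C1 + 49*exp(-5*b/7)/20


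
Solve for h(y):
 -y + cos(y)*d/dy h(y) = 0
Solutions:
 h(y) = C1 + Integral(y/cos(y), y)


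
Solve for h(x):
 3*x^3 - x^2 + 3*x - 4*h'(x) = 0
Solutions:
 h(x) = C1 + 3*x^4/16 - x^3/12 + 3*x^2/8


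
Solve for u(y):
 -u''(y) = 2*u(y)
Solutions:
 u(y) = C1*sin(sqrt(2)*y) + C2*cos(sqrt(2)*y)


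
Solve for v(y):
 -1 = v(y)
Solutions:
 v(y) = -1


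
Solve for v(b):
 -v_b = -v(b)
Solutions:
 v(b) = C1*exp(b)


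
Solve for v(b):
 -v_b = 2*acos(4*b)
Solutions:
 v(b) = C1 - 2*b*acos(4*b) + sqrt(1 - 16*b^2)/2


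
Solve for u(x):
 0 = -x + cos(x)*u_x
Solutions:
 u(x) = C1 + Integral(x/cos(x), x)


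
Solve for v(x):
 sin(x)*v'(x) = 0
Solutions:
 v(x) = C1


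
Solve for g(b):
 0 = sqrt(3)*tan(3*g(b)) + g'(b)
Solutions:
 g(b) = -asin(C1*exp(-3*sqrt(3)*b))/3 + pi/3
 g(b) = asin(C1*exp(-3*sqrt(3)*b))/3


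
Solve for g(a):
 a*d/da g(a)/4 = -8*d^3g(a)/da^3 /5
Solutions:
 g(a) = C1 + Integral(C2*airyai(-10^(1/3)*a/4) + C3*airybi(-10^(1/3)*a/4), a)


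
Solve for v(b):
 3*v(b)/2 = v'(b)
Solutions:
 v(b) = C1*exp(3*b/2)


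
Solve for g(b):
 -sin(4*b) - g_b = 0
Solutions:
 g(b) = C1 + cos(4*b)/4


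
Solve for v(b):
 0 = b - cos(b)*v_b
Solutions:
 v(b) = C1 + Integral(b/cos(b), b)


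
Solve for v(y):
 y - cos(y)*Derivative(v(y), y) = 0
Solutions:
 v(y) = C1 + Integral(y/cos(y), y)


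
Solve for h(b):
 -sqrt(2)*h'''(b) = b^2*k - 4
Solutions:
 h(b) = C1 + C2*b + C3*b^2 - sqrt(2)*b^5*k/120 + sqrt(2)*b^3/3


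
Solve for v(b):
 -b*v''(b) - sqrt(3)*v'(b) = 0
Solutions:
 v(b) = C1 + C2*b^(1 - sqrt(3))


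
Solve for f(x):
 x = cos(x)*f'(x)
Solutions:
 f(x) = C1 + Integral(x/cos(x), x)


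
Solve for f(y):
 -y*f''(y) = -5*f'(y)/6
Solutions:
 f(y) = C1 + C2*y^(11/6)


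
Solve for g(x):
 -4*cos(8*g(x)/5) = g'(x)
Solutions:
 4*x - 5*log(sin(8*g(x)/5) - 1)/16 + 5*log(sin(8*g(x)/5) + 1)/16 = C1


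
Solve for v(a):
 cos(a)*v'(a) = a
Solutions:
 v(a) = C1 + Integral(a/cos(a), a)


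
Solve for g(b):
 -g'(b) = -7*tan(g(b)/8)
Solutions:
 g(b) = -8*asin(C1*exp(7*b/8)) + 8*pi
 g(b) = 8*asin(C1*exp(7*b/8))


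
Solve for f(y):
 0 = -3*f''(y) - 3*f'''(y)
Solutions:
 f(y) = C1 + C2*y + C3*exp(-y)


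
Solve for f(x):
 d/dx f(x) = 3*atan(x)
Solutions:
 f(x) = C1 + 3*x*atan(x) - 3*log(x^2 + 1)/2


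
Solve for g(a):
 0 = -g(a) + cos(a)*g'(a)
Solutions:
 g(a) = C1*sqrt(sin(a) + 1)/sqrt(sin(a) - 1)


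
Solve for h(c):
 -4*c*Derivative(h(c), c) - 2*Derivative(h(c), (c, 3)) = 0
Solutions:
 h(c) = C1 + Integral(C2*airyai(-2^(1/3)*c) + C3*airybi(-2^(1/3)*c), c)


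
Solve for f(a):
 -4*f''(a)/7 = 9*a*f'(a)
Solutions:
 f(a) = C1 + C2*erf(3*sqrt(14)*a/4)


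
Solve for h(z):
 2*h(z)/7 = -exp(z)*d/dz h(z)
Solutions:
 h(z) = C1*exp(2*exp(-z)/7)


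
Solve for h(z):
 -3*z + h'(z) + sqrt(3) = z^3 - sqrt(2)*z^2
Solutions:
 h(z) = C1 + z^4/4 - sqrt(2)*z^3/3 + 3*z^2/2 - sqrt(3)*z


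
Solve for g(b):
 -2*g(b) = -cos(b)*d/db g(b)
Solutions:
 g(b) = C1*(sin(b) + 1)/(sin(b) - 1)


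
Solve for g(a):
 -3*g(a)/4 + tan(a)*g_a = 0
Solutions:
 g(a) = C1*sin(a)^(3/4)


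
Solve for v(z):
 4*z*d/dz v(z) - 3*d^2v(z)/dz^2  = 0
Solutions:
 v(z) = C1 + C2*erfi(sqrt(6)*z/3)


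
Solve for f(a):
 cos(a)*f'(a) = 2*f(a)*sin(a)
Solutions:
 f(a) = C1/cos(a)^2


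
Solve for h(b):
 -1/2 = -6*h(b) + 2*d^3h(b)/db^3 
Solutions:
 h(b) = C3*exp(3^(1/3)*b) + (C1*sin(3^(5/6)*b/2) + C2*cos(3^(5/6)*b/2))*exp(-3^(1/3)*b/2) + 1/12


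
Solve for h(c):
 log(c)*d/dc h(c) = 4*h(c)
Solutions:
 h(c) = C1*exp(4*li(c))


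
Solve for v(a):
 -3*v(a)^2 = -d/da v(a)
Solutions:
 v(a) = -1/(C1 + 3*a)


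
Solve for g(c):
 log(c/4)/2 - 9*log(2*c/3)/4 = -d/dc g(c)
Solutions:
 g(c) = C1 + 7*c*log(c)/4 - 9*c*log(3)/4 - 7*c/4 + 13*c*log(2)/4


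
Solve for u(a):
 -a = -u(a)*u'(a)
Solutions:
 u(a) = -sqrt(C1 + a^2)
 u(a) = sqrt(C1 + a^2)


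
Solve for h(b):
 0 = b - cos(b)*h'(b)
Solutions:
 h(b) = C1 + Integral(b/cos(b), b)


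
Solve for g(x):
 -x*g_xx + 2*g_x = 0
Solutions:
 g(x) = C1 + C2*x^3


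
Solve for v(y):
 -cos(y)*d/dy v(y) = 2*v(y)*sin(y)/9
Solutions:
 v(y) = C1*cos(y)^(2/9)


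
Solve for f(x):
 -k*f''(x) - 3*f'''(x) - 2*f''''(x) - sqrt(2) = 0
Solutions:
 f(x) = C1 + C2*x + C3*exp(x*(sqrt(9 - 8*k) - 3)/4) + C4*exp(-x*(sqrt(9 - 8*k) + 3)/4) - sqrt(2)*x^2/(2*k)


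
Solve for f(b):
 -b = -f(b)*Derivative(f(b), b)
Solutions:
 f(b) = -sqrt(C1 + b^2)
 f(b) = sqrt(C1 + b^2)


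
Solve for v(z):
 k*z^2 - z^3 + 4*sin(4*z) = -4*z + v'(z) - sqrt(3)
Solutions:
 v(z) = C1 + k*z^3/3 - z^4/4 + 2*z^2 + sqrt(3)*z - cos(4*z)


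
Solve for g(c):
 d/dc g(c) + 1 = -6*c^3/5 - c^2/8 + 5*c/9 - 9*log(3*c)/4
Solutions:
 g(c) = C1 - 3*c^4/10 - c^3/24 + 5*c^2/18 - 9*c*log(c)/4 - 9*c*log(3)/4 + 5*c/4


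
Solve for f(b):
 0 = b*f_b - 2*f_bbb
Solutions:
 f(b) = C1 + Integral(C2*airyai(2^(2/3)*b/2) + C3*airybi(2^(2/3)*b/2), b)


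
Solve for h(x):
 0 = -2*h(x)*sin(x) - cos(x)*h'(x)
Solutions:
 h(x) = C1*cos(x)^2


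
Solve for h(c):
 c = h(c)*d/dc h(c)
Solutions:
 h(c) = -sqrt(C1 + c^2)
 h(c) = sqrt(C1 + c^2)


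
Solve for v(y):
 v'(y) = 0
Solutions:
 v(y) = C1


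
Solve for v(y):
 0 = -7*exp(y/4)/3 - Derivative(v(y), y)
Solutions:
 v(y) = C1 - 28*exp(y/4)/3


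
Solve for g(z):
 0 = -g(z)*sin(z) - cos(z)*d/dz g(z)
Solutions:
 g(z) = C1*cos(z)


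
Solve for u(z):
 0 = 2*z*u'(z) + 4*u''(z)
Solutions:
 u(z) = C1 + C2*erf(z/2)


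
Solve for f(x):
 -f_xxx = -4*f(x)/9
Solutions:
 f(x) = C3*exp(2^(2/3)*3^(1/3)*x/3) + (C1*sin(2^(2/3)*3^(5/6)*x/6) + C2*cos(2^(2/3)*3^(5/6)*x/6))*exp(-2^(2/3)*3^(1/3)*x/6)


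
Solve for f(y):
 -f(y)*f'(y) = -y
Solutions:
 f(y) = -sqrt(C1 + y^2)
 f(y) = sqrt(C1 + y^2)


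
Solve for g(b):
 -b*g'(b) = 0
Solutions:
 g(b) = C1


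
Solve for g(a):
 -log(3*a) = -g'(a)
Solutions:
 g(a) = C1 + a*log(a) - a + a*log(3)


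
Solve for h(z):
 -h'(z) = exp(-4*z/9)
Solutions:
 h(z) = C1 + 9*exp(-4*z/9)/4


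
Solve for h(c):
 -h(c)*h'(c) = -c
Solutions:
 h(c) = -sqrt(C1 + c^2)
 h(c) = sqrt(C1 + c^2)


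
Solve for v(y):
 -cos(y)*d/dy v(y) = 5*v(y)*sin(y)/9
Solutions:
 v(y) = C1*cos(y)^(5/9)


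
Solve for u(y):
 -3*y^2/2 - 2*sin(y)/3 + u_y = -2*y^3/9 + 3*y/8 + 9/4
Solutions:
 u(y) = C1 - y^4/18 + y^3/2 + 3*y^2/16 + 9*y/4 - 2*cos(y)/3


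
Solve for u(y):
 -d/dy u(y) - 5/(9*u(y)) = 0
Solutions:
 u(y) = -sqrt(C1 - 10*y)/3
 u(y) = sqrt(C1 - 10*y)/3


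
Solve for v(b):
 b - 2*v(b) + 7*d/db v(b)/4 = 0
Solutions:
 v(b) = C1*exp(8*b/7) + b/2 + 7/16


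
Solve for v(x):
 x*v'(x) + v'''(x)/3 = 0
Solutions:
 v(x) = C1 + Integral(C2*airyai(-3^(1/3)*x) + C3*airybi(-3^(1/3)*x), x)


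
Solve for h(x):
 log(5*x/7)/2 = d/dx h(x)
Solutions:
 h(x) = C1 + x*log(x)/2 - x*log(7)/2 - x/2 + x*log(5)/2


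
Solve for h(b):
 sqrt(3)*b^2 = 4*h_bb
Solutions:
 h(b) = C1 + C2*b + sqrt(3)*b^4/48


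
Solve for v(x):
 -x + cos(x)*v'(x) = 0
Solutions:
 v(x) = C1 + Integral(x/cos(x), x)


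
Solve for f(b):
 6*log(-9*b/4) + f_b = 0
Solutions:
 f(b) = C1 - 6*b*log(-b) + 6*b*(-2*log(3) + 1 + 2*log(2))


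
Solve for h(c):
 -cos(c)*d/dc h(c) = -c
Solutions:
 h(c) = C1 + Integral(c/cos(c), c)


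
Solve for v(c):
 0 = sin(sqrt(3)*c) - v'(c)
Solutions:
 v(c) = C1 - sqrt(3)*cos(sqrt(3)*c)/3


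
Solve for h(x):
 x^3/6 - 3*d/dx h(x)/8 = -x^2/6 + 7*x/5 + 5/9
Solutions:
 h(x) = C1 + x^4/9 + 4*x^3/27 - 28*x^2/15 - 40*x/27


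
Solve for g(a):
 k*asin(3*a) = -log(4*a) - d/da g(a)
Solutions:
 g(a) = C1 - a*log(a) - 2*a*log(2) + a - k*(a*asin(3*a) + sqrt(1 - 9*a^2)/3)


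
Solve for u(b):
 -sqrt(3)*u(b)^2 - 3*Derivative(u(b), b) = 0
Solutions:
 u(b) = 3/(C1 + sqrt(3)*b)


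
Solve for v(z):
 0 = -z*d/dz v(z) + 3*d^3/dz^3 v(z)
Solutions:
 v(z) = C1 + Integral(C2*airyai(3^(2/3)*z/3) + C3*airybi(3^(2/3)*z/3), z)


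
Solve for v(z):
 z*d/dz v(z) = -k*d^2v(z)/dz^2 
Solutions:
 v(z) = C1 + C2*sqrt(k)*erf(sqrt(2)*z*sqrt(1/k)/2)


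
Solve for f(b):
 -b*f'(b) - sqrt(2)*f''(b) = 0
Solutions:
 f(b) = C1 + C2*erf(2^(1/4)*b/2)


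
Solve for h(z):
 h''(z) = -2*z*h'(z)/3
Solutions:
 h(z) = C1 + C2*erf(sqrt(3)*z/3)


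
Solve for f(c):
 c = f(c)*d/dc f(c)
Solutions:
 f(c) = -sqrt(C1 + c^2)
 f(c) = sqrt(C1 + c^2)


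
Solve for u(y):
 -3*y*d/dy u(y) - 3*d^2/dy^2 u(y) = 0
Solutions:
 u(y) = C1 + C2*erf(sqrt(2)*y/2)


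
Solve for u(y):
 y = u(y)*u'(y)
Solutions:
 u(y) = -sqrt(C1 + y^2)
 u(y) = sqrt(C1 + y^2)


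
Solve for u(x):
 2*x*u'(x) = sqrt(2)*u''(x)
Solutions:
 u(x) = C1 + C2*erfi(2^(3/4)*x/2)


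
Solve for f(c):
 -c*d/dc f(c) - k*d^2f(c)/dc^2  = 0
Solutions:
 f(c) = C1 + C2*sqrt(k)*erf(sqrt(2)*c*sqrt(1/k)/2)


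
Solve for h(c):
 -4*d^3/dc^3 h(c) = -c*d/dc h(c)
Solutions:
 h(c) = C1 + Integral(C2*airyai(2^(1/3)*c/2) + C3*airybi(2^(1/3)*c/2), c)


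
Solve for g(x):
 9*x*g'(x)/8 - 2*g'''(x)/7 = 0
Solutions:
 g(x) = C1 + Integral(C2*airyai(2^(2/3)*63^(1/3)*x/4) + C3*airybi(2^(2/3)*63^(1/3)*x/4), x)


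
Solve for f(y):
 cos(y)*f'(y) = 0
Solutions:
 f(y) = C1


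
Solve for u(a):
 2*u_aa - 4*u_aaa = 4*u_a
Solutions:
 u(a) = C1 + (C2*sin(sqrt(15)*a/4) + C3*cos(sqrt(15)*a/4))*exp(a/4)


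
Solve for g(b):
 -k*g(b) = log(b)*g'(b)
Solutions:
 g(b) = C1*exp(-k*li(b))


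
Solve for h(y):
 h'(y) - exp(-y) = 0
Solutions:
 h(y) = C1 - exp(-y)


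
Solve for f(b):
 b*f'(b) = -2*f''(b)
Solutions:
 f(b) = C1 + C2*erf(b/2)


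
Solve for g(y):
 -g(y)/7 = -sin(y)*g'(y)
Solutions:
 g(y) = C1*(cos(y) - 1)^(1/14)/(cos(y) + 1)^(1/14)


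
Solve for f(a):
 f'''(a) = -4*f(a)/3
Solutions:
 f(a) = C3*exp(-6^(2/3)*a/3) + (C1*sin(2^(2/3)*3^(1/6)*a/2) + C2*cos(2^(2/3)*3^(1/6)*a/2))*exp(6^(2/3)*a/6)


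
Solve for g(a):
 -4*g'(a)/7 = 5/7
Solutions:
 g(a) = C1 - 5*a/4


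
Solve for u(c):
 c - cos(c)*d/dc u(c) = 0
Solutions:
 u(c) = C1 + Integral(c/cos(c), c)


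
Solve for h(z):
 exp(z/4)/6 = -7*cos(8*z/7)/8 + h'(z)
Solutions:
 h(z) = C1 + 2*exp(z/4)/3 + 49*sin(8*z/7)/64


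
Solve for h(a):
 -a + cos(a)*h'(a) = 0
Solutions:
 h(a) = C1 + Integral(a/cos(a), a)


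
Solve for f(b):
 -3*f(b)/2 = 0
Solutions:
 f(b) = 0


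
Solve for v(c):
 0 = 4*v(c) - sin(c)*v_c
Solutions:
 v(c) = C1*(cos(c)^2 - 2*cos(c) + 1)/(cos(c)^2 + 2*cos(c) + 1)


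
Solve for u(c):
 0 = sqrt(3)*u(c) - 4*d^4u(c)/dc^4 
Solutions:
 u(c) = C1*exp(-sqrt(2)*3^(1/8)*c/2) + C2*exp(sqrt(2)*3^(1/8)*c/2) + C3*sin(sqrt(2)*3^(1/8)*c/2) + C4*cos(sqrt(2)*3^(1/8)*c/2)


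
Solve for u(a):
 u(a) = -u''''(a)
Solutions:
 u(a) = (C1*sin(sqrt(2)*a/2) + C2*cos(sqrt(2)*a/2))*exp(-sqrt(2)*a/2) + (C3*sin(sqrt(2)*a/2) + C4*cos(sqrt(2)*a/2))*exp(sqrt(2)*a/2)


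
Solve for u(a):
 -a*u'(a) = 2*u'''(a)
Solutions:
 u(a) = C1 + Integral(C2*airyai(-2^(2/3)*a/2) + C3*airybi(-2^(2/3)*a/2), a)


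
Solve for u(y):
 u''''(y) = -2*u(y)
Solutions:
 u(y) = (C1*sin(2^(3/4)*y/2) + C2*cos(2^(3/4)*y/2))*exp(-2^(3/4)*y/2) + (C3*sin(2^(3/4)*y/2) + C4*cos(2^(3/4)*y/2))*exp(2^(3/4)*y/2)


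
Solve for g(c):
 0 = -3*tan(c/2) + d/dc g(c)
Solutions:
 g(c) = C1 - 6*log(cos(c/2))


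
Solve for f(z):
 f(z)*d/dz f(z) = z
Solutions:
 f(z) = -sqrt(C1 + z^2)
 f(z) = sqrt(C1 + z^2)


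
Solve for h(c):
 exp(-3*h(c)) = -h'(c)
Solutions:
 h(c) = log(C1 - 3*c)/3
 h(c) = log((-3^(1/3) - 3^(5/6)*I)*(C1 - c)^(1/3)/2)
 h(c) = log((-3^(1/3) + 3^(5/6)*I)*(C1 - c)^(1/3)/2)


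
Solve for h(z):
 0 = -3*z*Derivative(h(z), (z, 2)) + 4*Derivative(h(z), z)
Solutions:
 h(z) = C1 + C2*z^(7/3)


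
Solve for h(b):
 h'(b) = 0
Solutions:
 h(b) = C1


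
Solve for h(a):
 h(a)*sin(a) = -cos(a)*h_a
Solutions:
 h(a) = C1*cos(a)


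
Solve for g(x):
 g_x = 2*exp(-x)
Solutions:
 g(x) = C1 - 2*exp(-x)


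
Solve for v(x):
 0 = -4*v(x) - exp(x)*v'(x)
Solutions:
 v(x) = C1*exp(4*exp(-x))


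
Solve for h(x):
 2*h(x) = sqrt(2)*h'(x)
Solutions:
 h(x) = C1*exp(sqrt(2)*x)


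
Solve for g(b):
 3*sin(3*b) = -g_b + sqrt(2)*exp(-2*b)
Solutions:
 g(b) = C1 + cos(3*b) - sqrt(2)*exp(-2*b)/2


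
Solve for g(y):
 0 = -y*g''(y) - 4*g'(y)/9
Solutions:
 g(y) = C1 + C2*y^(5/9)


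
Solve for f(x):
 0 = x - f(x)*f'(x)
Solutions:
 f(x) = -sqrt(C1 + x^2)
 f(x) = sqrt(C1 + x^2)


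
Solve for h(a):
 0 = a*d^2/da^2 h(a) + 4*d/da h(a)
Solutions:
 h(a) = C1 + C2/a^3


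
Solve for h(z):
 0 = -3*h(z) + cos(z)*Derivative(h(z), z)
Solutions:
 h(z) = C1*(sin(z) + 1)^(3/2)/(sin(z) - 1)^(3/2)


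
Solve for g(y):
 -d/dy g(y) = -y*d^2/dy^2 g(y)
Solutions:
 g(y) = C1 + C2*y^2


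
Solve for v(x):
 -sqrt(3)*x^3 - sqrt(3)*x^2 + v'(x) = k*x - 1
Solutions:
 v(x) = C1 + k*x^2/2 + sqrt(3)*x^4/4 + sqrt(3)*x^3/3 - x


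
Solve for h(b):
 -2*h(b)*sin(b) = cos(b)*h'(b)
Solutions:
 h(b) = C1*cos(b)^2


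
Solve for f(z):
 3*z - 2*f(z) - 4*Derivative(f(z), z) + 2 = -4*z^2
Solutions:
 f(z) = C1*exp(-z/2) + 2*z^2 - 13*z/2 + 14


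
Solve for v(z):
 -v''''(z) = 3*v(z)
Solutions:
 v(z) = (C1*sin(sqrt(2)*3^(1/4)*z/2) + C2*cos(sqrt(2)*3^(1/4)*z/2))*exp(-sqrt(2)*3^(1/4)*z/2) + (C3*sin(sqrt(2)*3^(1/4)*z/2) + C4*cos(sqrt(2)*3^(1/4)*z/2))*exp(sqrt(2)*3^(1/4)*z/2)


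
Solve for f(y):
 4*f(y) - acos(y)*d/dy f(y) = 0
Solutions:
 f(y) = C1*exp(4*Integral(1/acos(y), y))


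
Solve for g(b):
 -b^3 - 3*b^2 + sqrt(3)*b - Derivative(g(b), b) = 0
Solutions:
 g(b) = C1 - b^4/4 - b^3 + sqrt(3)*b^2/2


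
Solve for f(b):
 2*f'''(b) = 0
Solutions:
 f(b) = C1 + C2*b + C3*b^2


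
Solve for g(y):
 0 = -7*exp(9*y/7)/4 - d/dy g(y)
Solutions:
 g(y) = C1 - 49*exp(9*y/7)/36


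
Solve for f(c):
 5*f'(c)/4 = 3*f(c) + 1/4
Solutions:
 f(c) = C1*exp(12*c/5) - 1/12


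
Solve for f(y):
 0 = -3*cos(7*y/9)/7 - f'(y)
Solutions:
 f(y) = C1 - 27*sin(7*y/9)/49


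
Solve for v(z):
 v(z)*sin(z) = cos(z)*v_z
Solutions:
 v(z) = C1/cos(z)


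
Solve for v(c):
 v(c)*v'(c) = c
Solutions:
 v(c) = -sqrt(C1 + c^2)
 v(c) = sqrt(C1 + c^2)


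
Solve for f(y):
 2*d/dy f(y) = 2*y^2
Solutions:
 f(y) = C1 + y^3/3


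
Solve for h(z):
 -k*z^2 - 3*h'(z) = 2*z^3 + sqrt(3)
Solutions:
 h(z) = C1 - k*z^3/9 - z^4/6 - sqrt(3)*z/3


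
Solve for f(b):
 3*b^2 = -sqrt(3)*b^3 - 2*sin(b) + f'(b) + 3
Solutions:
 f(b) = C1 + sqrt(3)*b^4/4 + b^3 - 3*b - 2*cos(b)


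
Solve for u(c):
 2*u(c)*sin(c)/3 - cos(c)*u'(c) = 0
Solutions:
 u(c) = C1/cos(c)^(2/3)


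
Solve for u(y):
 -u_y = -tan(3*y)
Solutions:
 u(y) = C1 - log(cos(3*y))/3


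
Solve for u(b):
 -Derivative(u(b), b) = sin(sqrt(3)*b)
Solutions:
 u(b) = C1 + sqrt(3)*cos(sqrt(3)*b)/3


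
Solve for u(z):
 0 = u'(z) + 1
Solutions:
 u(z) = C1 - z


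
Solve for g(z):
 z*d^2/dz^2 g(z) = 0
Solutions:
 g(z) = C1 + C2*z


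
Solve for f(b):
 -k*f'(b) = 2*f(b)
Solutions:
 f(b) = C1*exp(-2*b/k)


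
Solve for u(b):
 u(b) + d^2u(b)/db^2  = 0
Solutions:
 u(b) = C1*sin(b) + C2*cos(b)


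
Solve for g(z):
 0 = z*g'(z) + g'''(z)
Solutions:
 g(z) = C1 + Integral(C2*airyai(-z) + C3*airybi(-z), z)


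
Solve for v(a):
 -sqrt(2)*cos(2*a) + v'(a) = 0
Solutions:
 v(a) = C1 + sqrt(2)*sin(2*a)/2


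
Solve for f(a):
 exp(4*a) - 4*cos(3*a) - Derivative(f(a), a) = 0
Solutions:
 f(a) = C1 + exp(4*a)/4 - 4*sin(3*a)/3


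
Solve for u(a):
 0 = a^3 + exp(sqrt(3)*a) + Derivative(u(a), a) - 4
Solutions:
 u(a) = C1 - a^4/4 + 4*a - sqrt(3)*exp(sqrt(3)*a)/3


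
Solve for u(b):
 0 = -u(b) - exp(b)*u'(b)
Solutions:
 u(b) = C1*exp(exp(-b))


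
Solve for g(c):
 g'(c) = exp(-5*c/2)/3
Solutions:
 g(c) = C1 - 2*exp(-5*c/2)/15


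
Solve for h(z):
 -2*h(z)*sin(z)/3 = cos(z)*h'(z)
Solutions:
 h(z) = C1*cos(z)^(2/3)


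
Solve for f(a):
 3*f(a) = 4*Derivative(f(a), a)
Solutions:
 f(a) = C1*exp(3*a/4)


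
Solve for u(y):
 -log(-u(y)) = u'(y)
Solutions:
 -li(-u(y)) = C1 - y


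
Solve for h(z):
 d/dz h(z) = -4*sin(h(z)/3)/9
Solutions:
 4*z/9 + 3*log(cos(h(z)/3) - 1)/2 - 3*log(cos(h(z)/3) + 1)/2 = C1


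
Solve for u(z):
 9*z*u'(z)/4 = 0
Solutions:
 u(z) = C1


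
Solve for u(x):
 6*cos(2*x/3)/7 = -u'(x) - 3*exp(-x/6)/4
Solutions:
 u(x) = C1 - 9*sin(2*x/3)/7 + 9*exp(-x/6)/2


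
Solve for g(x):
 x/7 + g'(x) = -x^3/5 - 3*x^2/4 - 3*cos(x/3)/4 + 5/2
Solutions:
 g(x) = C1 - x^4/20 - x^3/4 - x^2/14 + 5*x/2 - 9*sin(x/3)/4


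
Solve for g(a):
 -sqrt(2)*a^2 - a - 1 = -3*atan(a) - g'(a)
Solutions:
 g(a) = C1 + sqrt(2)*a^3/3 + a^2/2 - 3*a*atan(a) + a + 3*log(a^2 + 1)/2


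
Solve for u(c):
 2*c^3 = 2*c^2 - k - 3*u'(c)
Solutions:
 u(c) = C1 - c^4/6 + 2*c^3/9 - c*k/3


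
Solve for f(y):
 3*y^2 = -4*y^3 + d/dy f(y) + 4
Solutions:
 f(y) = C1 + y^4 + y^3 - 4*y


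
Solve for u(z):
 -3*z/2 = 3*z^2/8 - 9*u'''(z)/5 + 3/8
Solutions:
 u(z) = C1 + C2*z + C3*z^2 + z^5/288 + 5*z^4/144 + 5*z^3/144


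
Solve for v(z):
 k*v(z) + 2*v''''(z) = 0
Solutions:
 v(z) = C1*exp(-2^(3/4)*z*(-k)^(1/4)/2) + C2*exp(2^(3/4)*z*(-k)^(1/4)/2) + C3*exp(-2^(3/4)*I*z*(-k)^(1/4)/2) + C4*exp(2^(3/4)*I*z*(-k)^(1/4)/2)


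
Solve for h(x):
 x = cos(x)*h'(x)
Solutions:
 h(x) = C1 + Integral(x/cos(x), x)


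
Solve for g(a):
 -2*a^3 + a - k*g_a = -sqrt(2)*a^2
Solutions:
 g(a) = C1 - a^4/(2*k) + sqrt(2)*a^3/(3*k) + a^2/(2*k)


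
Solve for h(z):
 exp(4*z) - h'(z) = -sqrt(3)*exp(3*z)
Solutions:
 h(z) = C1 + exp(4*z)/4 + sqrt(3)*exp(3*z)/3


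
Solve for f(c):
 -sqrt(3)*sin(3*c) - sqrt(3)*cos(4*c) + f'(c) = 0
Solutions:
 f(c) = C1 + sqrt(3)*sin(4*c)/4 - sqrt(3)*cos(3*c)/3


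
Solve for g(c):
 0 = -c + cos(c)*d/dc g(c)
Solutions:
 g(c) = C1 + Integral(c/cos(c), c)


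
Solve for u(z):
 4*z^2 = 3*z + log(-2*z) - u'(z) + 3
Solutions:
 u(z) = C1 - 4*z^3/3 + 3*z^2/2 + z*log(-z) + z*(log(2) + 2)


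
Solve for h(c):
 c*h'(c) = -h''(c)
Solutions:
 h(c) = C1 + C2*erf(sqrt(2)*c/2)


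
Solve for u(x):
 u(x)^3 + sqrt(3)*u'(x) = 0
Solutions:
 u(x) = -sqrt(6)*sqrt(-1/(C1 - sqrt(3)*x))/2
 u(x) = sqrt(6)*sqrt(-1/(C1 - sqrt(3)*x))/2


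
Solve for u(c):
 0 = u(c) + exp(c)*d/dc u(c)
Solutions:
 u(c) = C1*exp(exp(-c))


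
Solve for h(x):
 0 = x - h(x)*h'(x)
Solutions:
 h(x) = -sqrt(C1 + x^2)
 h(x) = sqrt(C1 + x^2)


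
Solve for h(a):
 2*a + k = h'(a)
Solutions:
 h(a) = C1 + a^2 + a*k


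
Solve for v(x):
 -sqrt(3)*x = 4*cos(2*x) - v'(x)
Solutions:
 v(x) = C1 + sqrt(3)*x^2/2 + 2*sin(2*x)


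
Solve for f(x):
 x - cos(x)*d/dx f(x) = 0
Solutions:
 f(x) = C1 + Integral(x/cos(x), x)


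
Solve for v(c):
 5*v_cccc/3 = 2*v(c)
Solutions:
 v(c) = C1*exp(-5^(3/4)*6^(1/4)*c/5) + C2*exp(5^(3/4)*6^(1/4)*c/5) + C3*sin(5^(3/4)*6^(1/4)*c/5) + C4*cos(5^(3/4)*6^(1/4)*c/5)


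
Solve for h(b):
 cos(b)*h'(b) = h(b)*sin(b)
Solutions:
 h(b) = C1/cos(b)


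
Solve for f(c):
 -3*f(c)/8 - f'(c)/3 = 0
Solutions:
 f(c) = C1*exp(-9*c/8)


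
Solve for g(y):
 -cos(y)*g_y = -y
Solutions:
 g(y) = C1 + Integral(y/cos(y), y)


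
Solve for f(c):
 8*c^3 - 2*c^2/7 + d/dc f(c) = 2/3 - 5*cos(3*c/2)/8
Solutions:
 f(c) = C1 - 2*c^4 + 2*c^3/21 + 2*c/3 - 5*sin(3*c/2)/12


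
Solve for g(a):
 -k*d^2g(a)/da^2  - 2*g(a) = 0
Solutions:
 g(a) = C1*exp(-sqrt(2)*a*sqrt(-1/k)) + C2*exp(sqrt(2)*a*sqrt(-1/k))


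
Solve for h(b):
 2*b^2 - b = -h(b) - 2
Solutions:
 h(b) = -2*b^2 + b - 2


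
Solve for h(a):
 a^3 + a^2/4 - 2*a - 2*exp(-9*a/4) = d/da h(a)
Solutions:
 h(a) = C1 + a^4/4 + a^3/12 - a^2 + 8*exp(-9*a/4)/9


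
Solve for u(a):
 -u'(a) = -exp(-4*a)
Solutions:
 u(a) = C1 - exp(-4*a)/4


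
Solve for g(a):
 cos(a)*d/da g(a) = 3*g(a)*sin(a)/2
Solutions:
 g(a) = C1/cos(a)^(3/2)


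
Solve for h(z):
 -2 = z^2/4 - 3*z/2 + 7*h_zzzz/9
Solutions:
 h(z) = C1 + C2*z + C3*z^2 + C4*z^3 - z^6/1120 + 9*z^5/560 - 3*z^4/28


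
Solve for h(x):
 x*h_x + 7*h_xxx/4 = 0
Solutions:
 h(x) = C1 + Integral(C2*airyai(-14^(2/3)*x/7) + C3*airybi(-14^(2/3)*x/7), x)


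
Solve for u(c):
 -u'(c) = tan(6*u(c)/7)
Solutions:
 u(c) = -7*asin(C1*exp(-6*c/7))/6 + 7*pi/6
 u(c) = 7*asin(C1*exp(-6*c/7))/6


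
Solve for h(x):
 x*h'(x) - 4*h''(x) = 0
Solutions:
 h(x) = C1 + C2*erfi(sqrt(2)*x/4)


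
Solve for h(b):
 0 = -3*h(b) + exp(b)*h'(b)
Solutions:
 h(b) = C1*exp(-3*exp(-b))


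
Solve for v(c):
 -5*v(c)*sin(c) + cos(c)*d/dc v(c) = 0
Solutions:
 v(c) = C1/cos(c)^5


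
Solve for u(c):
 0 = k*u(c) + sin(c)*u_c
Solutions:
 u(c) = C1*exp(k*(-log(cos(c) - 1) + log(cos(c) + 1))/2)


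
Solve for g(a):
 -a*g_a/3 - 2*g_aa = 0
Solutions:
 g(a) = C1 + C2*erf(sqrt(3)*a/6)


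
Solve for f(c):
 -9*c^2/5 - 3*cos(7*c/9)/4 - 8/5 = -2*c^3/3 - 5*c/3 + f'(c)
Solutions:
 f(c) = C1 + c^4/6 - 3*c^3/5 + 5*c^2/6 - 8*c/5 - 27*sin(7*c/9)/28


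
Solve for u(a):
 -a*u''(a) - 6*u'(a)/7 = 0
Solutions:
 u(a) = C1 + C2*a^(1/7)


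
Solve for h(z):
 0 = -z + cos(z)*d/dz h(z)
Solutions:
 h(z) = C1 + Integral(z/cos(z), z)


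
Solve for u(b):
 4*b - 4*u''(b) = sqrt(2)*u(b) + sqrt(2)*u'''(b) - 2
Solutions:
 u(b) = C1*exp(b*(-4*sqrt(2) + 8/(27/2 + 16*sqrt(2) + sqrt(-2048 + (27 + 32*sqrt(2))^2)/2)^(1/3) + (27/2 + 16*sqrt(2) + sqrt(-2048 + (27 + 32*sqrt(2))^2)/2)^(1/3))/6)*sin(sqrt(3)*b*(-(27/2 + 16*sqrt(2) + sqrt(-2048 + (27 + 32*sqrt(2))^2)/2)^(1/3) + 8/(27/2 + 16*sqrt(2) + sqrt(-2048 + (27 + 32*sqrt(2))^2)/2)^(1/3))/6) + C2*exp(b*(-4*sqrt(2) + 8/(27/2 + 16*sqrt(2) + sqrt(-2048 + (27 + 32*sqrt(2))^2)/2)^(1/3) + (27/2 + 16*sqrt(2) + sqrt(-2048 + (27 + 32*sqrt(2))^2)/2)^(1/3))/6)*cos(sqrt(3)*b*(-(27/2 + 16*sqrt(2) + sqrt(-2048 + (27 + 32*sqrt(2))^2)/2)^(1/3) + 8/(27/2 + 16*sqrt(2) + sqrt(-2048 + (27 + 32*sqrt(2))^2)/2)^(1/3))/6) + C3*exp(-b*(8/(27/2 + 16*sqrt(2) + sqrt(-2048 + (27 + 32*sqrt(2))^2)/2)^(1/3) + 2*sqrt(2) + (27/2 + 16*sqrt(2) + sqrt(-2048 + (27 + 32*sqrt(2))^2)/2)^(1/3))/3) + 2*sqrt(2)*b + sqrt(2)


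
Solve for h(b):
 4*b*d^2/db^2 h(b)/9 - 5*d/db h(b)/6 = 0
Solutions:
 h(b) = C1 + C2*b^(23/8)


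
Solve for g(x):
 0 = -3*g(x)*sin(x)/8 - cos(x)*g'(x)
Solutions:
 g(x) = C1*cos(x)^(3/8)


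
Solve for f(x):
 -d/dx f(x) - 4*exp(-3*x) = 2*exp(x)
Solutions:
 f(x) = C1 - 2*exp(x) + 4*exp(-3*x)/3


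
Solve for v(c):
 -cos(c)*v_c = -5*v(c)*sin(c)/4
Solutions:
 v(c) = C1/cos(c)^(5/4)


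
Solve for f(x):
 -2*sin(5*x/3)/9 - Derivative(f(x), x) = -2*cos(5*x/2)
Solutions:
 f(x) = C1 + 4*sin(5*x/2)/5 + 2*cos(5*x/3)/15


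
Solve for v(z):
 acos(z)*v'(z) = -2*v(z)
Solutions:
 v(z) = C1*exp(-2*Integral(1/acos(z), z))


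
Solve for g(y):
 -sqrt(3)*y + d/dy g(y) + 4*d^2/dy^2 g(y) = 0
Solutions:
 g(y) = C1 + C2*exp(-y/4) + sqrt(3)*y^2/2 - 4*sqrt(3)*y


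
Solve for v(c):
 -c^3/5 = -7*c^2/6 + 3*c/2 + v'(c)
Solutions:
 v(c) = C1 - c^4/20 + 7*c^3/18 - 3*c^2/4


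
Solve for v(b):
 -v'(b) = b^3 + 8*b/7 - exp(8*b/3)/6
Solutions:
 v(b) = C1 - b^4/4 - 4*b^2/7 + exp(8*b/3)/16


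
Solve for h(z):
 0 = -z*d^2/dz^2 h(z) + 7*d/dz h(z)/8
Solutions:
 h(z) = C1 + C2*z^(15/8)


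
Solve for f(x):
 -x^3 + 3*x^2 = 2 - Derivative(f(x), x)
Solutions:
 f(x) = C1 + x^4/4 - x^3 + 2*x


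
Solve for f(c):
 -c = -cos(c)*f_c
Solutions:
 f(c) = C1 + Integral(c/cos(c), c)


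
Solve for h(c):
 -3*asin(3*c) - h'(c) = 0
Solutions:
 h(c) = C1 - 3*c*asin(3*c) - sqrt(1 - 9*c^2)


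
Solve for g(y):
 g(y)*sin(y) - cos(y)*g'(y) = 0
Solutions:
 g(y) = C1/cos(y)


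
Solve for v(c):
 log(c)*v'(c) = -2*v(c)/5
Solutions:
 v(c) = C1*exp(-2*li(c)/5)


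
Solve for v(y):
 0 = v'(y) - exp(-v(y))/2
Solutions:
 v(y) = log(C1 + y/2)


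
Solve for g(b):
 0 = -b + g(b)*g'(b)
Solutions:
 g(b) = -sqrt(C1 + b^2)
 g(b) = sqrt(C1 + b^2)


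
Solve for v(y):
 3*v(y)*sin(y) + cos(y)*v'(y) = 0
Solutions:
 v(y) = C1*cos(y)^3


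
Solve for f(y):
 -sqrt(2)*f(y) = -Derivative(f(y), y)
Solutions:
 f(y) = C1*exp(sqrt(2)*y)


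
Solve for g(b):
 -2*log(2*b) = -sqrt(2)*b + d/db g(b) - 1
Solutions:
 g(b) = C1 + sqrt(2)*b^2/2 - 2*b*log(b) - b*log(4) + 3*b


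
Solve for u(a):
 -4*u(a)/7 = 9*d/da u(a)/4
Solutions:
 u(a) = C1*exp(-16*a/63)


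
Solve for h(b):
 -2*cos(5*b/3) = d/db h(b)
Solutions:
 h(b) = C1 - 6*sin(5*b/3)/5


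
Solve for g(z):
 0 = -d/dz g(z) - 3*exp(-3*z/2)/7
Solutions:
 g(z) = C1 + 2*exp(-3*z/2)/7


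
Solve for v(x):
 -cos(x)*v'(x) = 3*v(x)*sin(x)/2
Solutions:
 v(x) = C1*cos(x)^(3/2)


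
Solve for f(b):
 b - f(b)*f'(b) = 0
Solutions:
 f(b) = -sqrt(C1 + b^2)
 f(b) = sqrt(C1 + b^2)


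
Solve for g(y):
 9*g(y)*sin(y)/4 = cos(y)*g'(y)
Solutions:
 g(y) = C1/cos(y)^(9/4)


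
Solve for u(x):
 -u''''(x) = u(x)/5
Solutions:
 u(x) = (C1*sin(sqrt(2)*5^(3/4)*x/10) + C2*cos(sqrt(2)*5^(3/4)*x/10))*exp(-sqrt(2)*5^(3/4)*x/10) + (C3*sin(sqrt(2)*5^(3/4)*x/10) + C4*cos(sqrt(2)*5^(3/4)*x/10))*exp(sqrt(2)*5^(3/4)*x/10)


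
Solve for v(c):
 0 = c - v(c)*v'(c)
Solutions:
 v(c) = -sqrt(C1 + c^2)
 v(c) = sqrt(C1 + c^2)


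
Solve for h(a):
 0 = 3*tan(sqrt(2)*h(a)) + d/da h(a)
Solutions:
 h(a) = sqrt(2)*(pi - asin(C1*exp(-3*sqrt(2)*a)))/2
 h(a) = sqrt(2)*asin(C1*exp(-3*sqrt(2)*a))/2


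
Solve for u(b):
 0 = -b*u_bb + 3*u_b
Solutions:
 u(b) = C1 + C2*b^4


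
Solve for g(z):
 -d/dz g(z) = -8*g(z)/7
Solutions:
 g(z) = C1*exp(8*z/7)


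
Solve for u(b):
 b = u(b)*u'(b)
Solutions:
 u(b) = -sqrt(C1 + b^2)
 u(b) = sqrt(C1 + b^2)


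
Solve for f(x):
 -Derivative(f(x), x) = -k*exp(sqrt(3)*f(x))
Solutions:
 f(x) = sqrt(3)*(2*log(-1/(C1 + k*x)) - log(3))/6


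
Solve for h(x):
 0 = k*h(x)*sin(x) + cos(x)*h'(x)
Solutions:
 h(x) = C1*exp(k*log(cos(x)))


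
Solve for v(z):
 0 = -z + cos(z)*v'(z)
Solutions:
 v(z) = C1 + Integral(z/cos(z), z)


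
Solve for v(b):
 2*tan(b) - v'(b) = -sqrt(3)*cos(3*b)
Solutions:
 v(b) = C1 - 2*log(cos(b)) + sqrt(3)*sin(3*b)/3


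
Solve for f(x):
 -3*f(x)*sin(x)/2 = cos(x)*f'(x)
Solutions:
 f(x) = C1*cos(x)^(3/2)


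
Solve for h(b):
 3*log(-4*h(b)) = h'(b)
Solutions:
 -Integral(1/(log(-_y) + 2*log(2)), (_y, h(b)))/3 = C1 - b


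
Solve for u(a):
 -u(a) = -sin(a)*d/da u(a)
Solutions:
 u(a) = C1*sqrt(cos(a) - 1)/sqrt(cos(a) + 1)


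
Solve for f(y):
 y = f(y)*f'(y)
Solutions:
 f(y) = -sqrt(C1 + y^2)
 f(y) = sqrt(C1 + y^2)


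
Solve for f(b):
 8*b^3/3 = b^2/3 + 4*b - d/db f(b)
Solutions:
 f(b) = C1 - 2*b^4/3 + b^3/9 + 2*b^2


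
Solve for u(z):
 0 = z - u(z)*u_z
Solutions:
 u(z) = -sqrt(C1 + z^2)
 u(z) = sqrt(C1 + z^2)


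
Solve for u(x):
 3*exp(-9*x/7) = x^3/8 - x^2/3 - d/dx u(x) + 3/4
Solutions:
 u(x) = C1 + x^4/32 - x^3/9 + 3*x/4 + 7*exp(-9*x/7)/3


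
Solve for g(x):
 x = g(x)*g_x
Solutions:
 g(x) = -sqrt(C1 + x^2)
 g(x) = sqrt(C1 + x^2)


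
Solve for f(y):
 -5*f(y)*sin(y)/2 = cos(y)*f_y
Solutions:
 f(y) = C1*cos(y)^(5/2)


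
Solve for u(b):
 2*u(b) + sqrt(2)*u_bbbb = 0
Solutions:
 u(b) = (C1*sin(2^(5/8)*b/2) + C2*cos(2^(5/8)*b/2))*exp(-2^(5/8)*b/2) + (C3*sin(2^(5/8)*b/2) + C4*cos(2^(5/8)*b/2))*exp(2^(5/8)*b/2)


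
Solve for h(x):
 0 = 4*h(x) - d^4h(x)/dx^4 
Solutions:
 h(x) = C1*exp(-sqrt(2)*x) + C2*exp(sqrt(2)*x) + C3*sin(sqrt(2)*x) + C4*cos(sqrt(2)*x)


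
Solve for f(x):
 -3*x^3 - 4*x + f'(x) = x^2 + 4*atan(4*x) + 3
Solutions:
 f(x) = C1 + 3*x^4/4 + x^3/3 + 2*x^2 + 4*x*atan(4*x) + 3*x - log(16*x^2 + 1)/2


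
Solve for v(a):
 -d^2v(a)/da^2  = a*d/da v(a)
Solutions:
 v(a) = C1 + C2*erf(sqrt(2)*a/2)


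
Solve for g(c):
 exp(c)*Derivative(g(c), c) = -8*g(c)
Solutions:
 g(c) = C1*exp(8*exp(-c))


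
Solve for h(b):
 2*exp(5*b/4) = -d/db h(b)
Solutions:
 h(b) = C1 - 8*exp(5*b/4)/5


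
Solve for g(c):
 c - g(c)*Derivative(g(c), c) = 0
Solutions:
 g(c) = -sqrt(C1 + c^2)
 g(c) = sqrt(C1 + c^2)


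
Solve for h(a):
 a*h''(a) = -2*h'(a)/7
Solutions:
 h(a) = C1 + C2*a^(5/7)


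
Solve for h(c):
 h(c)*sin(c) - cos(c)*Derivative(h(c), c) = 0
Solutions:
 h(c) = C1/cos(c)


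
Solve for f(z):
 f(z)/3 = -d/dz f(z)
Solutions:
 f(z) = C1*exp(-z/3)


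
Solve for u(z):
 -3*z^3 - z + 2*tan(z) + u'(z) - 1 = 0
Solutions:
 u(z) = C1 + 3*z^4/4 + z^2/2 + z + 2*log(cos(z))


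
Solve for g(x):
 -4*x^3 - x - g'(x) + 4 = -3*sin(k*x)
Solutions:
 g(x) = C1 - x^4 - x^2/2 + 4*x - 3*cos(k*x)/k


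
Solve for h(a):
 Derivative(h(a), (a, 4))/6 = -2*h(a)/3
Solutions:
 h(a) = (C1*sin(a) + C2*cos(a))*exp(-a) + (C3*sin(a) + C4*cos(a))*exp(a)


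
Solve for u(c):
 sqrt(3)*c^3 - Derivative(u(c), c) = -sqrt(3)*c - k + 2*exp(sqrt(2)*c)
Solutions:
 u(c) = C1 + sqrt(3)*c^4/4 + sqrt(3)*c^2/2 + c*k - sqrt(2)*exp(sqrt(2)*c)


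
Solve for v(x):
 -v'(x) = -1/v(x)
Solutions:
 v(x) = -sqrt(C1 + 2*x)
 v(x) = sqrt(C1 + 2*x)


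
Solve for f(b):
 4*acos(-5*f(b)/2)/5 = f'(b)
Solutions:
 Integral(1/acos(-5*_y/2), (_y, f(b))) = C1 + 4*b/5


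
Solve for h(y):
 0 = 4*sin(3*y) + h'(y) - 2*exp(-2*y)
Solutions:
 h(y) = C1 + 4*cos(3*y)/3 - exp(-2*y)


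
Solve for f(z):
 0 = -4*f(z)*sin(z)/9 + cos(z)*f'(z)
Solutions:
 f(z) = C1/cos(z)^(4/9)


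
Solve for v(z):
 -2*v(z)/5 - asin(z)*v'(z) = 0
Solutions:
 v(z) = C1*exp(-2*Integral(1/asin(z), z)/5)


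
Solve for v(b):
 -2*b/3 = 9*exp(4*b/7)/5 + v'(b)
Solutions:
 v(b) = C1 - b^2/3 - 63*exp(4*b/7)/20


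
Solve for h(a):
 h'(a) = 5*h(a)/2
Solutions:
 h(a) = C1*exp(5*a/2)


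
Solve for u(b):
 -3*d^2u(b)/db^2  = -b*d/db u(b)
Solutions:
 u(b) = C1 + C2*erfi(sqrt(6)*b/6)


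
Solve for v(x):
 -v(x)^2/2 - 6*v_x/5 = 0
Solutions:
 v(x) = 12/(C1 + 5*x)


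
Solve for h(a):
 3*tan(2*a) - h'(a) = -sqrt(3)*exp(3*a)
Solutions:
 h(a) = C1 + sqrt(3)*exp(3*a)/3 - 3*log(cos(2*a))/2


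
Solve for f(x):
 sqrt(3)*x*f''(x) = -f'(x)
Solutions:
 f(x) = C1 + C2*x^(1 - sqrt(3)/3)


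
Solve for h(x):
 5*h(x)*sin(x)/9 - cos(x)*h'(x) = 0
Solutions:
 h(x) = C1/cos(x)^(5/9)


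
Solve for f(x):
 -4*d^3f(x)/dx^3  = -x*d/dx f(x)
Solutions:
 f(x) = C1 + Integral(C2*airyai(2^(1/3)*x/2) + C3*airybi(2^(1/3)*x/2), x)


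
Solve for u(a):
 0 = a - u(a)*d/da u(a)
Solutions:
 u(a) = -sqrt(C1 + a^2)
 u(a) = sqrt(C1 + a^2)


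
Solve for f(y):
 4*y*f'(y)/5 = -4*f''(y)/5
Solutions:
 f(y) = C1 + C2*erf(sqrt(2)*y/2)


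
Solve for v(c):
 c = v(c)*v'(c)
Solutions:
 v(c) = -sqrt(C1 + c^2)
 v(c) = sqrt(C1 + c^2)


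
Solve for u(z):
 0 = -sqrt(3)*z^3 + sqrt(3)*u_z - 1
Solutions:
 u(z) = C1 + z^4/4 + sqrt(3)*z/3


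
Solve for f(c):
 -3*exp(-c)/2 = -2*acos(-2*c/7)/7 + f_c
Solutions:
 f(c) = C1 + 2*c*acos(-2*c/7)/7 + sqrt(49 - 4*c^2)/7 + 3*exp(-c)/2


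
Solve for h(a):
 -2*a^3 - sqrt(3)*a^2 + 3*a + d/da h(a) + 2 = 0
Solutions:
 h(a) = C1 + a^4/2 + sqrt(3)*a^3/3 - 3*a^2/2 - 2*a


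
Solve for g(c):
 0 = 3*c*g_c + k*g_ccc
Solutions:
 g(c) = C1 + Integral(C2*airyai(3^(1/3)*c*(-1/k)^(1/3)) + C3*airybi(3^(1/3)*c*(-1/k)^(1/3)), c)


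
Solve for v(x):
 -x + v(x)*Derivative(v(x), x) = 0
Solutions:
 v(x) = -sqrt(C1 + x^2)
 v(x) = sqrt(C1 + x^2)


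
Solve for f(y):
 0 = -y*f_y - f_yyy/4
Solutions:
 f(y) = C1 + Integral(C2*airyai(-2^(2/3)*y) + C3*airybi(-2^(2/3)*y), y)


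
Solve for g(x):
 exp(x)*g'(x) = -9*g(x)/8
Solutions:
 g(x) = C1*exp(9*exp(-x)/8)


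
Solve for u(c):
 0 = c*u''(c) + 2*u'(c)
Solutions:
 u(c) = C1 + C2/c


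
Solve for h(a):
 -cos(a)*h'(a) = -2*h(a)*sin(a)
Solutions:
 h(a) = C1/cos(a)^2


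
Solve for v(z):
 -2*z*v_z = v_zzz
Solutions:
 v(z) = C1 + Integral(C2*airyai(-2^(1/3)*z) + C3*airybi(-2^(1/3)*z), z)


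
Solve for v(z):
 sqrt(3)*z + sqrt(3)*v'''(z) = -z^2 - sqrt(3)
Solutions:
 v(z) = C1 + C2*z + C3*z^2 - sqrt(3)*z^5/180 - z^4/24 - z^3/6


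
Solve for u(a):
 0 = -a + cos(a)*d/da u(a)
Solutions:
 u(a) = C1 + Integral(a/cos(a), a)


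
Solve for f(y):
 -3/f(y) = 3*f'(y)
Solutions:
 f(y) = -sqrt(C1 - 2*y)
 f(y) = sqrt(C1 - 2*y)


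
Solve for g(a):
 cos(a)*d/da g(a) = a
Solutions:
 g(a) = C1 + Integral(a/cos(a), a)


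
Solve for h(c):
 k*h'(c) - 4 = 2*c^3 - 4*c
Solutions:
 h(c) = C1 + c^4/(2*k) - 2*c^2/k + 4*c/k


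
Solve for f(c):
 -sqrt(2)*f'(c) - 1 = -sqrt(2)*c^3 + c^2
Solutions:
 f(c) = C1 + c^4/4 - sqrt(2)*c^3/6 - sqrt(2)*c/2


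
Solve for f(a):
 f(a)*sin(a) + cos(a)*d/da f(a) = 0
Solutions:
 f(a) = C1*cos(a)


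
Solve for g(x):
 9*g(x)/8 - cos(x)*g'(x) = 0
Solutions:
 g(x) = C1*(sin(x) + 1)^(9/16)/(sin(x) - 1)^(9/16)


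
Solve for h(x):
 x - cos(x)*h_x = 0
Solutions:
 h(x) = C1 + Integral(x/cos(x), x)


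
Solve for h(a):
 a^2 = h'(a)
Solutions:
 h(a) = C1 + a^3/3


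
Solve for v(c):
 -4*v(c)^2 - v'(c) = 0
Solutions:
 v(c) = 1/(C1 + 4*c)


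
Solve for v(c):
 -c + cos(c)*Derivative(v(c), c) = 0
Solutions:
 v(c) = C1 + Integral(c/cos(c), c)


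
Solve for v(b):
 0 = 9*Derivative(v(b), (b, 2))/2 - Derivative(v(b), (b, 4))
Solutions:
 v(b) = C1 + C2*b + C3*exp(-3*sqrt(2)*b/2) + C4*exp(3*sqrt(2)*b/2)


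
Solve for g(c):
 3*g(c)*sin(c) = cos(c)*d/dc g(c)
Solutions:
 g(c) = C1/cos(c)^3


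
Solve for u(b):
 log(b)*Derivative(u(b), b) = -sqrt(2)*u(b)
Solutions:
 u(b) = C1*exp(-sqrt(2)*li(b))


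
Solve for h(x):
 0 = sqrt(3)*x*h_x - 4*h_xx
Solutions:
 h(x) = C1 + C2*erfi(sqrt(2)*3^(1/4)*x/4)


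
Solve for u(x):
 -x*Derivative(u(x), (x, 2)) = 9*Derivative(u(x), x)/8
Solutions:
 u(x) = C1 + C2/x^(1/8)


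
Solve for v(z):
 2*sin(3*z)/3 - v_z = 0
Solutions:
 v(z) = C1 - 2*cos(3*z)/9


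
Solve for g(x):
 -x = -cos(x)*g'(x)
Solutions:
 g(x) = C1 + Integral(x/cos(x), x)


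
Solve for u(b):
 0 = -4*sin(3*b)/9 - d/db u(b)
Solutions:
 u(b) = C1 + 4*cos(3*b)/27


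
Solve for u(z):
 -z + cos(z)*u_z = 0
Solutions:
 u(z) = C1 + Integral(z/cos(z), z)


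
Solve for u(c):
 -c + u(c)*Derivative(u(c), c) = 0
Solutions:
 u(c) = -sqrt(C1 + c^2)
 u(c) = sqrt(C1 + c^2)


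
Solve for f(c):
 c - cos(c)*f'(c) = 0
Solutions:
 f(c) = C1 + Integral(c/cos(c), c)


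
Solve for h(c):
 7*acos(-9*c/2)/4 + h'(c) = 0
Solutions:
 h(c) = C1 - 7*c*acos(-9*c/2)/4 - 7*sqrt(4 - 81*c^2)/36


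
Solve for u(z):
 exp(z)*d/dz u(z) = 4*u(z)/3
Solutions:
 u(z) = C1*exp(-4*exp(-z)/3)


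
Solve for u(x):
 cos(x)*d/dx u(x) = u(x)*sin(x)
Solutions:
 u(x) = C1/cos(x)


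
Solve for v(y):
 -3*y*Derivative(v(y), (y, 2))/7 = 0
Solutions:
 v(y) = C1 + C2*y


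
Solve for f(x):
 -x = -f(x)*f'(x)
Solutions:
 f(x) = -sqrt(C1 + x^2)
 f(x) = sqrt(C1 + x^2)


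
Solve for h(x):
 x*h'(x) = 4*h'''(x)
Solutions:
 h(x) = C1 + Integral(C2*airyai(2^(1/3)*x/2) + C3*airybi(2^(1/3)*x/2), x)


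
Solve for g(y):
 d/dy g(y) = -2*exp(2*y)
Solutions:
 g(y) = C1 - exp(2*y)


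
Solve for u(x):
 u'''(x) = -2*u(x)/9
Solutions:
 u(x) = C3*exp(-6^(1/3)*x/3) + (C1*sin(2^(1/3)*3^(5/6)*x/6) + C2*cos(2^(1/3)*3^(5/6)*x/6))*exp(6^(1/3)*x/6)


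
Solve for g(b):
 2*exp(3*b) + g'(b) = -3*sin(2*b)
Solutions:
 g(b) = C1 - 2*exp(3*b)/3 + 3*cos(2*b)/2


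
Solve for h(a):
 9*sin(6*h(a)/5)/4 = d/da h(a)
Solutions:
 -9*a/4 + 5*log(cos(6*h(a)/5) - 1)/12 - 5*log(cos(6*h(a)/5) + 1)/12 = C1


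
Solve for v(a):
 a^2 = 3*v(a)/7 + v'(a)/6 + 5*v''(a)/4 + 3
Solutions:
 v(a) = 7*a^2/3 - 49*a/27 + (C1*sin(sqrt(3731)*a/105) + C2*cos(sqrt(3731)*a/105))*exp(-a/15) - 4837/243


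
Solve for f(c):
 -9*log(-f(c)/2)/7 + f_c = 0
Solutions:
 -7*Integral(1/(log(-_y) - log(2)), (_y, f(c)))/9 = C1 - c


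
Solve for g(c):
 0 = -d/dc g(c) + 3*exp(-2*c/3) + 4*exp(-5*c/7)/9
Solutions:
 g(c) = C1 - 9*exp(-2*c/3)/2 - 28*exp(-5*c/7)/45


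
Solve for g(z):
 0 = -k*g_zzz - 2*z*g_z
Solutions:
 g(z) = C1 + Integral(C2*airyai(2^(1/3)*z*(-1/k)^(1/3)) + C3*airybi(2^(1/3)*z*(-1/k)^(1/3)), z)


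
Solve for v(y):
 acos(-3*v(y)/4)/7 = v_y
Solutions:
 Integral(1/acos(-3*_y/4), (_y, v(y))) = C1 + y/7


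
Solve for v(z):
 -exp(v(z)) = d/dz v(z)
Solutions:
 v(z) = log(1/(C1 + z))


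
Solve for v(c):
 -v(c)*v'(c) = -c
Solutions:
 v(c) = -sqrt(C1 + c^2)
 v(c) = sqrt(C1 + c^2)


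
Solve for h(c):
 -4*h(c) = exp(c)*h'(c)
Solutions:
 h(c) = C1*exp(4*exp(-c))


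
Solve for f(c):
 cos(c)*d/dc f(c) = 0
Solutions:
 f(c) = C1


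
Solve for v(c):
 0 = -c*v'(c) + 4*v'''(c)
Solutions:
 v(c) = C1 + Integral(C2*airyai(2^(1/3)*c/2) + C3*airybi(2^(1/3)*c/2), c)


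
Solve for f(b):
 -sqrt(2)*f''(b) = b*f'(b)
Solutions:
 f(b) = C1 + C2*erf(2^(1/4)*b/2)


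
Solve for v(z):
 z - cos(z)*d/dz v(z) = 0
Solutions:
 v(z) = C1 + Integral(z/cos(z), z)


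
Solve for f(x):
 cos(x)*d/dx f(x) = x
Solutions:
 f(x) = C1 + Integral(x/cos(x), x)
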